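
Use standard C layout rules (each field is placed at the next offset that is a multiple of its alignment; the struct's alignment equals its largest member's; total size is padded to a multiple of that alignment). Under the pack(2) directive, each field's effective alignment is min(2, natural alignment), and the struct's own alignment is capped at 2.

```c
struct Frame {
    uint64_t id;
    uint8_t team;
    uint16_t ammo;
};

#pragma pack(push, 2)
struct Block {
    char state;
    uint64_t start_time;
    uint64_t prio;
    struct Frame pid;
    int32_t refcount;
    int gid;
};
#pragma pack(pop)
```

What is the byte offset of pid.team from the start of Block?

Frame: 0..8  id  (8B, 8-aligned); 8..9  team  (1B, 1-aligned); 9..10  -- padding (1B); 10..12  ammo  (2B, 2-aligned); 12..16  -- tail padding (4B); sizeof = 16, alignof = 8
0..1  state  (1B, 1-aligned)
1..2  -- padding (1B)
2..10  start_time  (8B, 2-aligned)
10..18  prio  (8B, 2-aligned)
18..34  pid  (16B, 2-aligned)
within Frame: team at 8
18 + 8 = 26

26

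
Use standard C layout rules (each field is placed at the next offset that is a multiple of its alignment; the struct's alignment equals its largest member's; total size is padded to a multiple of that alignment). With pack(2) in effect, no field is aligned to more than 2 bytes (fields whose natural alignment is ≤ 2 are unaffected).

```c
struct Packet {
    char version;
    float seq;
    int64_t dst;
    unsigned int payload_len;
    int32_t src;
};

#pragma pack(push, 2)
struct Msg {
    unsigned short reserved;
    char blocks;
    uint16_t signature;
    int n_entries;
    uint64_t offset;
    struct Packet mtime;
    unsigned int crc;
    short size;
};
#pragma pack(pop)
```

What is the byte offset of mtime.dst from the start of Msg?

Packet: version at 0 (size 1, align 1) → ends 1; pad 3 to align 4 for seq; seq at 4 (size 4, align 4) → ends 8; dst at 8 (size 8, align 8) → ends 16; payload_len at 16 (size 4, align 4) → ends 20; src at 20 (size 4, align 4) → ends 24; total 24 bytes, alignment 8
reserved at 0 (size 2, align 2) → ends 2
blocks at 2 (size 1, align 1) → ends 3
pad 1 to align 2 for signature
signature at 4 (size 2, align 2) → ends 6
n_entries at 6 (size 4, align 2) → ends 10
offset at 10 (size 8, align 2) → ends 18
mtime at 18 (size 24, align 2) → ends 42
within Packet: dst at 8
18 + 8 = 26

26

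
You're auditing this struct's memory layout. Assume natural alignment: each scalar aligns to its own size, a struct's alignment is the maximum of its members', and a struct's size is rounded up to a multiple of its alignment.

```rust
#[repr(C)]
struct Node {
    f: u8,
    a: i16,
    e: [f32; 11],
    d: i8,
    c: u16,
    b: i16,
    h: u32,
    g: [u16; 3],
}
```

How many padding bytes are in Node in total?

6

@0: f [1B, align 1] → 1
+1 pad (align 2)
@2: a [2B, align 2] → 4
@4: e [44B, align 4] → 48
@48: d [1B, align 1] → 49
+1 pad (align 2)
@50: c [2B, align 2] → 52
@52: b [2B, align 2] → 54
+2 pad (align 4)
@56: h [4B, align 4] → 60
@60: g [6B, align 2] → 66
+2 tail pad (align 4)
size 68, align 4
data bytes 62, size 68 → padding 6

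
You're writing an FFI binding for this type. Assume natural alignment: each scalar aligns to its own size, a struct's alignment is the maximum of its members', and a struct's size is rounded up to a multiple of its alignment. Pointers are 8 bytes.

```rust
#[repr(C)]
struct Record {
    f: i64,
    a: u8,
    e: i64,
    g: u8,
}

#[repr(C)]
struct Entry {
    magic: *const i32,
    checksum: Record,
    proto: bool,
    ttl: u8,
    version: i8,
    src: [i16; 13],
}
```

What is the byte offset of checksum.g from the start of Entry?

32

Record: 0..8  f  (8B, 8-aligned); 8..9  a  (1B, 1-aligned); 9..16  -- padding (7B); 16..24  e  (8B, 8-aligned); 24..25  g  (1B, 1-aligned); 25..32  -- tail padding (7B); sizeof = 32, alignof = 8
0..8  magic  (8B, 8-aligned)
8..40  checksum  (32B, 8-aligned)
within Record: g at 24
8 + 24 = 32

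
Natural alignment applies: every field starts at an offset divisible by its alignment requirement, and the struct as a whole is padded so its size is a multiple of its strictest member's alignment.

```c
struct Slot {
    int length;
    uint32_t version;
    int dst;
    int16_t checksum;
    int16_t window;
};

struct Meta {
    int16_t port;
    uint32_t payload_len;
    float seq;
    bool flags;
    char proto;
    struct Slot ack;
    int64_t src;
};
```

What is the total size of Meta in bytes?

40 bytes

Slot: @0: length [4B, align 4] → 4; @4: version [4B, align 4] → 8; @8: dst [4B, align 4] → 12; @12: checksum [2B, align 2] → 14; @14: window [2B, align 2] → 16; size 16, align 4
@0: port [2B, align 2] → 2
+2 pad (align 4)
@4: payload_len [4B, align 4] → 8
@8: seq [4B, align 4] → 12
@12: flags [1B, align 1] → 13
@13: proto [1B, align 1] → 14
+2 pad (align 4)
@16: ack [16B, align 4] → 32
@32: src [8B, align 8] → 40
size 40, align 8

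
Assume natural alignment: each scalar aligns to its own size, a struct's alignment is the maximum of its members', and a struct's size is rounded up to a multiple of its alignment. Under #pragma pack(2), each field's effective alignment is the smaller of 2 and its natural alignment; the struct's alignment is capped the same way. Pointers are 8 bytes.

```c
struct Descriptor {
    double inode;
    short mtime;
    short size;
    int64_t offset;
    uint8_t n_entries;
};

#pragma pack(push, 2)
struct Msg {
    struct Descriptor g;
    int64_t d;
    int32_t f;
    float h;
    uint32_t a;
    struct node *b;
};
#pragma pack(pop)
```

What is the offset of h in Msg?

Descriptor: inode at 0 (size 8, align 8) → ends 8; mtime at 8 (size 2, align 2) → ends 10; size at 10 (size 2, align 2) → ends 12; pad 4 to align 8 for offset; offset at 16 (size 8, align 8) → ends 24; n_entries at 24 (size 1, align 1) → ends 25; tail pad 7 to reach multiple of 8; total 32 bytes, alignment 8
g at 0 (size 32, align 2) → ends 32
d at 32 (size 8, align 2) → ends 40
f at 40 (size 4, align 2) → ends 44
h at 44 (size 4, align 2) → ends 48

44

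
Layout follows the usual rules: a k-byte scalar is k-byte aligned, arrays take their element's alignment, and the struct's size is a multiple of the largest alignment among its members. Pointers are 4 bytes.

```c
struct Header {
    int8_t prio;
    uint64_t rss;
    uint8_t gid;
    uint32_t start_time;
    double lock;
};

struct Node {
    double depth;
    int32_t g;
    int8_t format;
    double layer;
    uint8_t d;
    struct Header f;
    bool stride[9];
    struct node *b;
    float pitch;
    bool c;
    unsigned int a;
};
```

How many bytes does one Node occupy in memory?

Header: prio at 0 (size 1, align 1) → ends 1; pad 7 to align 8 for rss; rss at 8 (size 8, align 8) → ends 16; gid at 16 (size 1, align 1) → ends 17; pad 3 to align 4 for start_time; start_time at 20 (size 4, align 4) → ends 24; lock at 24 (size 8, align 8) → ends 32; total 32 bytes, alignment 8
depth at 0 (size 8, align 8) → ends 8
g at 8 (size 4, align 4) → ends 12
format at 12 (size 1, align 1) → ends 13
pad 3 to align 8 for layer
layer at 16 (size 8, align 8) → ends 24
d at 24 (size 1, align 1) → ends 25
pad 7 to align 8 for f
f at 32 (size 32, align 8) → ends 64
stride at 64 (size 9, align 1) → ends 73
pad 3 to align 4 for b
b at 76 (size 4, align 4) → ends 80
pitch at 80 (size 4, align 4) → ends 84
c at 84 (size 1, align 1) → ends 85
pad 3 to align 4 for a
a at 88 (size 4, align 4) → ends 92
tail pad 4 to reach multiple of 8
total 96 bytes, alignment 8

96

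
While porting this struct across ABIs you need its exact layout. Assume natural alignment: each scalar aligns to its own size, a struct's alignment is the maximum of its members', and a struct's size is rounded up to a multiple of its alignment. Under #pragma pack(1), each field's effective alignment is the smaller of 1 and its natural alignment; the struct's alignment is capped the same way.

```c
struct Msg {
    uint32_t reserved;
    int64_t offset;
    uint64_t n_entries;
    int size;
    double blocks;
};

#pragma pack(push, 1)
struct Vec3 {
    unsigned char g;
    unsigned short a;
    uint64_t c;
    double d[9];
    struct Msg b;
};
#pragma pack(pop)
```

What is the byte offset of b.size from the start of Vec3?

107

Msg: reserved at 0 (size 4, align 4) → ends 4; pad 4 to align 8 for offset; offset at 8 (size 8, align 8) → ends 16; n_entries at 16 (size 8, align 8) → ends 24; size at 24 (size 4, align 4) → ends 28; pad 4 to align 8 for blocks; blocks at 32 (size 8, align 8) → ends 40; total 40 bytes, alignment 8
g at 0 (size 1, align 1) → ends 1
a at 1 (size 2, align 1) → ends 3
c at 3 (size 8, align 1) → ends 11
d at 11 (size 72, align 1) → ends 83
b at 83 (size 40, align 1) → ends 123
within Msg: size at 24
83 + 24 = 107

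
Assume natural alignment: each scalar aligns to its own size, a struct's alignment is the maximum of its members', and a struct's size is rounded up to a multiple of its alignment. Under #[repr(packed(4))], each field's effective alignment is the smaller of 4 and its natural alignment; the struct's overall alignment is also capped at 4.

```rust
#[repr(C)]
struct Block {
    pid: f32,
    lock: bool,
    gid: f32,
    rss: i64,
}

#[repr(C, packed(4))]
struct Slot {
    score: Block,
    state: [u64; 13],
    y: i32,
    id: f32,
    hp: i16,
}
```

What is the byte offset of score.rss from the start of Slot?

16

Block: 0..4  pid  (4B, 4-aligned); 4..5  lock  (1B, 1-aligned); 5..8  -- padding (3B); 8..12  gid  (4B, 4-aligned); 12..16  -- padding (4B); 16..24  rss  (8B, 8-aligned); sizeof = 24, alignof = 8
0..24  score  (24B, 4-aligned)
within Block: rss at 16
0 + 16 = 16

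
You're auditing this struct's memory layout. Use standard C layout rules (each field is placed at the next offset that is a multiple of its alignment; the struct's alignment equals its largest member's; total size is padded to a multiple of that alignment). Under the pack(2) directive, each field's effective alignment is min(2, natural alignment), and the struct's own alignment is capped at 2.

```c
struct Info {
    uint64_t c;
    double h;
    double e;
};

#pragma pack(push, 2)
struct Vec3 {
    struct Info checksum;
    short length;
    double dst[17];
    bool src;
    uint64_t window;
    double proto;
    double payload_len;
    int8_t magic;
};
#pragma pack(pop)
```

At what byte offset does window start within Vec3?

Info: 0..8  c  (8B, 8-aligned); 8..16  h  (8B, 8-aligned); 16..24  e  (8B, 8-aligned); sizeof = 24, alignof = 8
0..24  checksum  (24B, 2-aligned)
24..26  length  (2B, 2-aligned)
26..162  dst  (136B, 2-aligned)
162..163  src  (1B, 1-aligned)
163..164  -- padding (1B)
164..172  window  (8B, 2-aligned)

164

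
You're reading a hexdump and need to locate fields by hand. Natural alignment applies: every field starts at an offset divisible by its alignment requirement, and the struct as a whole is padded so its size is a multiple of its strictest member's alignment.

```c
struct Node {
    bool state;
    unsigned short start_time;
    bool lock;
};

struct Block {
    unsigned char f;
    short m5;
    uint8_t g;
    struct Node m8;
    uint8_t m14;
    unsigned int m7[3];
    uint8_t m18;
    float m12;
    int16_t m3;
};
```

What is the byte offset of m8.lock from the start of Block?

Node: @0: state [1B, align 1] → 1; +1 pad (align 2); @2: start_time [2B, align 2] → 4; @4: lock [1B, align 1] → 5; +1 tail pad (align 2); size 6, align 2
@0: f [1B, align 1] → 1
+1 pad (align 2)
@2: m5 [2B, align 2] → 4
@4: g [1B, align 1] → 5
+1 pad (align 2)
@6: m8 [6B, align 2] → 12
within Node: lock at 4
6 + 4 = 10

10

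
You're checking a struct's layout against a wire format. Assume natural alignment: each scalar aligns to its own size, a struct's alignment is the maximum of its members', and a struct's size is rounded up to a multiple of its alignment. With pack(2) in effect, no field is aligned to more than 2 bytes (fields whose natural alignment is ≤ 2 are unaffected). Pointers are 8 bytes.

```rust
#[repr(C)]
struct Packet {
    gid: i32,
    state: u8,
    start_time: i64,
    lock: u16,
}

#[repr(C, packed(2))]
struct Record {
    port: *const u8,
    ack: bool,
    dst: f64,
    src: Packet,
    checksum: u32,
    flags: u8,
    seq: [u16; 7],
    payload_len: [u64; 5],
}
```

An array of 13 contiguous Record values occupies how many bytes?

1326

Packet: @0: gid [4B, align 4] → 4; @4: state [1B, align 1] → 5; +3 pad (align 8); @8: start_time [8B, align 8] → 16; @16: lock [2B, align 2] → 18; +6 tail pad (align 8); size 24, align 8
@0: port [8B, align 2] → 8
@8: ack [1B, align 1] → 9
+1 pad (align 2)
@10: dst [8B, align 2] → 18
@18: src [24B, align 2] → 42
@42: checksum [4B, align 2] → 46
@46: flags [1B, align 1] → 47
+1 pad (align 2)
@48: seq [14B, align 2] → 62
@62: payload_len [40B, align 2] → 102
size 102, align 2
array of 13: 13 × 102 = 1326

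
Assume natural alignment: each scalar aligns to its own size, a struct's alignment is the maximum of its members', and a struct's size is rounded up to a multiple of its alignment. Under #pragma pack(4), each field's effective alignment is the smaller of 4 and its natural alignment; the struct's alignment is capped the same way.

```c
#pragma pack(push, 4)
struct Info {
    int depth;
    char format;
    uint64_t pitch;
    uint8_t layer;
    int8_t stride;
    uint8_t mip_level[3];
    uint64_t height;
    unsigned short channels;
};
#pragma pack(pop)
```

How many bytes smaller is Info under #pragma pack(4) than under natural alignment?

4

natural layout:
  @0: depth [4B, align 4] → 4
  @4: format [1B, align 1] → 5
  +3 pad (align 8)
  @8: pitch [8B, align 8] → 16
  @16: layer [1B, align 1] → 17
  @17: stride [1B, align 1] → 18
  @18: mip_level [3B, align 1] → 21
  +3 pad (align 8)
  @24: height [8B, align 8] → 32
  @32: channels [2B, align 2] → 34
  +6 tail pad (align 8)
  size 40, align 8
packed(4) layout:
  @0: depth [4B, align 4] → 4
  @4: format [1B, align 1] → 5
  +3 pad (align 4)
  @8: pitch [8B, align 4] → 16
  @16: layer [1B, align 1] → 17
  @17: stride [1B, align 1] → 18
  @18: mip_level [3B, align 1] → 21
  +3 pad (align 4)
  @24: height [8B, align 4] → 32
  @32: channels [2B, align 2] → 34
  +2 tail pad (align 4)
  size 36, align 4
40 − 36 = 4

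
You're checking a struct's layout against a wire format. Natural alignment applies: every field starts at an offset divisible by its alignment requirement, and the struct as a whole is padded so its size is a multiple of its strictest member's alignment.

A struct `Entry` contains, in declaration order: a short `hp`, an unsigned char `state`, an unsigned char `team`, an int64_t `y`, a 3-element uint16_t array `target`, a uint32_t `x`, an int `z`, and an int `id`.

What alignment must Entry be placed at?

member alignments: hp=2, state=1, team=1, y=8, target=2, x=4, z=4, id=4
max = 8

8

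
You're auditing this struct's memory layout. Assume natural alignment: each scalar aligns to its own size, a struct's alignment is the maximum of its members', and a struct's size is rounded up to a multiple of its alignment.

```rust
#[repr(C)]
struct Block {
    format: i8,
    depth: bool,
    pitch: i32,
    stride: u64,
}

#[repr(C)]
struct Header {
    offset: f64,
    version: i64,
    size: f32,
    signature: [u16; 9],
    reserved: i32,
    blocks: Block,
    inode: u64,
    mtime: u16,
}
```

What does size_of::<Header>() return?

Block: 0..1  format  (1B, 1-aligned); 1..2  depth  (1B, 1-aligned); 2..4  -- padding (2B); 4..8  pitch  (4B, 4-aligned); 8..16  stride  (8B, 8-aligned); sizeof = 16, alignof = 8
0..8  offset  (8B, 8-aligned)
8..16  version  (8B, 8-aligned)
16..20  size  (4B, 4-aligned)
20..38  signature  (18B, 2-aligned)
38..40  -- padding (2B)
40..44  reserved  (4B, 4-aligned)
44..48  -- padding (4B)
48..64  blocks  (16B, 8-aligned)
64..72  inode  (8B, 8-aligned)
72..74  mtime  (2B, 2-aligned)
74..80  -- tail padding (6B)
sizeof = 80, alignof = 8

80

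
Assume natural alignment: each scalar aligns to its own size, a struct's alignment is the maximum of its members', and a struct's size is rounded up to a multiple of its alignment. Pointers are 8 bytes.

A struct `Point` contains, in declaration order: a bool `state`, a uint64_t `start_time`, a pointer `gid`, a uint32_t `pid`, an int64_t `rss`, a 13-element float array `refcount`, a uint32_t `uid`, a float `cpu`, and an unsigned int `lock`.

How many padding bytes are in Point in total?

11

0..1  state  (1B, 1-aligned)
1..8  -- padding (7B)
8..16  start_time  (8B, 8-aligned)
16..24  gid  (8B, 8-aligned)
24..28  pid  (4B, 4-aligned)
28..32  -- padding (4B)
32..40  rss  (8B, 8-aligned)
40..92  refcount  (52B, 4-aligned)
92..96  uid  (4B, 4-aligned)
96..100  cpu  (4B, 4-aligned)
100..104  lock  (4B, 4-aligned)
sizeof = 104, alignof = 8
data bytes 93, size 104 → padding 11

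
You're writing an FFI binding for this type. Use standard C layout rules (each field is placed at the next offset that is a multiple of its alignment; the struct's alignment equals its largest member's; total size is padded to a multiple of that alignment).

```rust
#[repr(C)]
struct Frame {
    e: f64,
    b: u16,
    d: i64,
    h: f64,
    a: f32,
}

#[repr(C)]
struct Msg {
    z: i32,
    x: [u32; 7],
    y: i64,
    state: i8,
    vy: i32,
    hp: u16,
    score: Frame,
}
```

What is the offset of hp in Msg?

48

Frame: 0..8  e  (8B, 8-aligned); 8..10  b  (2B, 2-aligned); 10..16  -- padding (6B); 16..24  d  (8B, 8-aligned); 24..32  h  (8B, 8-aligned); 32..36  a  (4B, 4-aligned); 36..40  -- tail padding (4B); sizeof = 40, alignof = 8
0..4  z  (4B, 4-aligned)
4..32  x  (28B, 4-aligned)
32..40  y  (8B, 8-aligned)
40..41  state  (1B, 1-aligned)
41..44  -- padding (3B)
44..48  vy  (4B, 4-aligned)
48..50  hp  (2B, 2-aligned)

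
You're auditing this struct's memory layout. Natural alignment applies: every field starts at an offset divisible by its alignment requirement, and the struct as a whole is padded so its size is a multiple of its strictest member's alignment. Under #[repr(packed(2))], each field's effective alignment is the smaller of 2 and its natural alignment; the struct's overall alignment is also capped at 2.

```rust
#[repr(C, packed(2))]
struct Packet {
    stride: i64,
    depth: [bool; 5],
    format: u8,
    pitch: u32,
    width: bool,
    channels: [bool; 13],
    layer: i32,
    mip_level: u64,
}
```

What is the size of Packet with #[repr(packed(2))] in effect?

44

0..8  stride  (8B, 2-aligned)
8..13  depth  (5B, 1-aligned)
13..14  format  (1B, 1-aligned)
14..18  pitch  (4B, 2-aligned)
18..19  width  (1B, 1-aligned)
19..32  channels  (13B, 1-aligned)
32..36  layer  (4B, 2-aligned)
36..44  mip_level  (8B, 2-aligned)
sizeof = 44, alignof = 2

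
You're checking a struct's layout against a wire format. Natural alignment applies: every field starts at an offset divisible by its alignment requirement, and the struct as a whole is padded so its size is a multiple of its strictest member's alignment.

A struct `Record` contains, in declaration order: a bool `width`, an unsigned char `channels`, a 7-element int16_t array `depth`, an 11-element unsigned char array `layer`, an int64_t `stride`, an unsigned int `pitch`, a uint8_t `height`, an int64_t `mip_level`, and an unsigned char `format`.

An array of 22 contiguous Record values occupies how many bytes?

width at 0 (size 1, align 1) → ends 1
channels at 1 (size 1, align 1) → ends 2
depth at 2 (size 14, align 2) → ends 16
layer at 16 (size 11, align 1) → ends 27
pad 5 to align 8 for stride
stride at 32 (size 8, align 8) → ends 40
pitch at 40 (size 4, align 4) → ends 44
height at 44 (size 1, align 1) → ends 45
pad 3 to align 8 for mip_level
mip_level at 48 (size 8, align 8) → ends 56
format at 56 (size 1, align 1) → ends 57
tail pad 7 to reach multiple of 8
total 64 bytes, alignment 8
array of 22: 22 × 64 = 1408

1408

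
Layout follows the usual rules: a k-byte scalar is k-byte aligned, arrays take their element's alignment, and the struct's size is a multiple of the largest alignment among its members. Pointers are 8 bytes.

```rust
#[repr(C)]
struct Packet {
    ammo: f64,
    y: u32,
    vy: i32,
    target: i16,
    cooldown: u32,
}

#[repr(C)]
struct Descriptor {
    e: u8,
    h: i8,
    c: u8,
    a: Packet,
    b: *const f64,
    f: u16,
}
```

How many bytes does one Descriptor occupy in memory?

48

Packet: @0: ammo [8B, align 8] → 8; @8: y [4B, align 4] → 12; @12: vy [4B, align 4] → 16; @16: target [2B, align 2] → 18; +2 pad (align 4); @20: cooldown [4B, align 4] → 24; size 24, align 8
@0: e [1B, align 1] → 1
@1: h [1B, align 1] → 2
@2: c [1B, align 1] → 3
+5 pad (align 8)
@8: a [24B, align 8] → 32
@32: b [8B, align 8] → 40
@40: f [2B, align 2] → 42
+6 tail pad (align 8)
size 48, align 8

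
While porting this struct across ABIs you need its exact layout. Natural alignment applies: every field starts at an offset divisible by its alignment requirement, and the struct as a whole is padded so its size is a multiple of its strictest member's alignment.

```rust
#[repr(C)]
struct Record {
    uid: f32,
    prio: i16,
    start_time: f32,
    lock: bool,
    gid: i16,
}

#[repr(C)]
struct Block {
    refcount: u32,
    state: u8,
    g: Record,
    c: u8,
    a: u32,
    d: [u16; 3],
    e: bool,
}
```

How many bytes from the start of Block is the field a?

Record: 0..4  uid  (4B, 4-aligned); 4..6  prio  (2B, 2-aligned); 6..8  -- padding (2B); 8..12  start_time  (4B, 4-aligned); 12..13  lock  (1B, 1-aligned); 13..14  -- padding (1B); 14..16  gid  (2B, 2-aligned); sizeof = 16, alignof = 4
0..4  refcount  (4B, 4-aligned)
4..5  state  (1B, 1-aligned)
5..8  -- padding (3B)
8..24  g  (16B, 4-aligned)
24..25  c  (1B, 1-aligned)
25..28  -- padding (3B)
28..32  a  (4B, 4-aligned)

28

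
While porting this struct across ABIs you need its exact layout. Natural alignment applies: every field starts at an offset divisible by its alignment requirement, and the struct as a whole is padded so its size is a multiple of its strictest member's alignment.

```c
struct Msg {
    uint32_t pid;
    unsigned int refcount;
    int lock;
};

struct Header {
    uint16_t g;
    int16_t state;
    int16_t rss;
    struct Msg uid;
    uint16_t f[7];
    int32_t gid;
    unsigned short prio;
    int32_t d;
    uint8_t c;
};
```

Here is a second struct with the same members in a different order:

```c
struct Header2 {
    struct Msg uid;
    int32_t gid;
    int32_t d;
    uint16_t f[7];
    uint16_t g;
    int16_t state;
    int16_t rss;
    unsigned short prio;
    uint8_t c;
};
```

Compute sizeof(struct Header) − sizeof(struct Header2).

Msg: @0: pid [4B, align 4] → 4; @4: refcount [4B, align 4] → 8; @8: lock [4B, align 4] → 12; size 12, align 4
@0: g [2B, align 2] → 2
@2: state [2B, align 2] → 4
@4: rss [2B, align 2] → 6
+2 pad (align 4)
@8: uid [12B, align 4] → 20
@20: f [14B, align 2] → 34
+2 pad (align 4)
@36: gid [4B, align 4] → 40
@40: prio [2B, align 2] → 42
+2 pad (align 4)
@44: d [4B, align 4] → 48
@48: c [1B, align 1] → 49
+3 tail pad (align 4)
size 52, align 4
— Header2 —
@0: uid [12B, align 4] → 12
@12: gid [4B, align 4] → 16
@16: d [4B, align 4] → 20
@20: f [14B, align 2] → 34
@34: g [2B, align 2] → 36
@36: state [2B, align 2] → 38
@38: rss [2B, align 2] → 40
@40: prio [2B, align 2] → 42
@42: c [1B, align 1] → 43
+1 tail pad (align 4)
size 44, align 4
52 − 44 = 8

8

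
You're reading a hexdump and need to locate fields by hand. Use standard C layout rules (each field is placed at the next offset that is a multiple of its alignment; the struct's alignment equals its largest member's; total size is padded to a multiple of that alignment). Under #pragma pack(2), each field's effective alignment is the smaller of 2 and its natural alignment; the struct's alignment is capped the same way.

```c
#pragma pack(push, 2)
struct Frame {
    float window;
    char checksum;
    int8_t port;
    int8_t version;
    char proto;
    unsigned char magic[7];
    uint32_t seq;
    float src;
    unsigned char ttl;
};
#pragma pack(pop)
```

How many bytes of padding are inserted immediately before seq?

0..4  window  (4B, 2-aligned)
4..5  checksum  (1B, 1-aligned)
5..6  port  (1B, 1-aligned)
6..7  version  (1B, 1-aligned)
7..8  proto  (1B, 1-aligned)
8..15  magic  (7B, 1-aligned)
15..16  -- padding (1B)
16..20  seq  (4B, 2-aligned)

1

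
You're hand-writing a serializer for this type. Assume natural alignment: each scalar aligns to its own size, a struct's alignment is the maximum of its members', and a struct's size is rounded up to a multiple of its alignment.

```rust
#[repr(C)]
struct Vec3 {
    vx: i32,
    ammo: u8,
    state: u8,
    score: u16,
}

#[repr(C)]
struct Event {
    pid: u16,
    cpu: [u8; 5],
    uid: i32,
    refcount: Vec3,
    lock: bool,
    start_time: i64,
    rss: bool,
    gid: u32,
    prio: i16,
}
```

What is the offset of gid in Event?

36

Vec3: vx at 0 (size 4, align 4) → ends 4; ammo at 4 (size 1, align 1) → ends 5; state at 5 (size 1, align 1) → ends 6; score at 6 (size 2, align 2) → ends 8; total 8 bytes, alignment 4
pid at 0 (size 2, align 2) → ends 2
cpu at 2 (size 5, align 1) → ends 7
pad 1 to align 4 for uid
uid at 8 (size 4, align 4) → ends 12
refcount at 12 (size 8, align 4) → ends 20
lock at 20 (size 1, align 1) → ends 21
pad 3 to align 8 for start_time
start_time at 24 (size 8, align 8) → ends 32
rss at 32 (size 1, align 1) → ends 33
pad 3 to align 4 for gid
gid at 36 (size 4, align 4) → ends 40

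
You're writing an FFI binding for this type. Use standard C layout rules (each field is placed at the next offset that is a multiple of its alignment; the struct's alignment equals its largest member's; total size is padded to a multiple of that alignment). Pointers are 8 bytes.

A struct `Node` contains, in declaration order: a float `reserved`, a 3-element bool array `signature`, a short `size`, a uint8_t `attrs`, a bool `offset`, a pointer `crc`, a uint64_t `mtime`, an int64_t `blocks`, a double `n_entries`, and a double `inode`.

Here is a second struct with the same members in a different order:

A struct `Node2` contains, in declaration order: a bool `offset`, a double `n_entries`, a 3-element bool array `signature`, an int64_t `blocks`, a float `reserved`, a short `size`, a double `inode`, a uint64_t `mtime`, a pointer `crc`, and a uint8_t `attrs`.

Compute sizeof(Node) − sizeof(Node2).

-16

0..4  reserved  (4B, 4-aligned)
4..7  signature  (3B, 1-aligned)
7..8  -- padding (1B)
8..10  size  (2B, 2-aligned)
10..11  attrs  (1B, 1-aligned)
11..12  offset  (1B, 1-aligned)
12..16  -- padding (4B)
16..24  crc  (8B, 8-aligned)
24..32  mtime  (8B, 8-aligned)
32..40  blocks  (8B, 8-aligned)
40..48  n_entries  (8B, 8-aligned)
48..56  inode  (8B, 8-aligned)
sizeof = 56, alignof = 8
— Node2 —
0..1  offset  (1B, 1-aligned)
1..8  -- padding (7B)
8..16  n_entries  (8B, 8-aligned)
16..19  signature  (3B, 1-aligned)
19..24  -- padding (5B)
24..32  blocks  (8B, 8-aligned)
32..36  reserved  (4B, 4-aligned)
36..38  size  (2B, 2-aligned)
38..40  -- padding (2B)
40..48  inode  (8B, 8-aligned)
48..56  mtime  (8B, 8-aligned)
56..64  crc  (8B, 8-aligned)
64..65  attrs  (1B, 1-aligned)
65..72  -- tail padding (7B)
sizeof = 72, alignof = 8
56 − 72 = -16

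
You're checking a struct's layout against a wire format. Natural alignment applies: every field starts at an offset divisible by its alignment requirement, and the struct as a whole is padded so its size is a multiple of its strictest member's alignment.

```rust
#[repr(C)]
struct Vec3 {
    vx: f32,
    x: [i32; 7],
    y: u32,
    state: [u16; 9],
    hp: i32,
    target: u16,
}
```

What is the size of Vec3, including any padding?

64

@0: vx [4B, align 4] → 4
@4: x [28B, align 4] → 32
@32: y [4B, align 4] → 36
@36: state [18B, align 2] → 54
+2 pad (align 4)
@56: hp [4B, align 4] → 60
@60: target [2B, align 2] → 62
+2 tail pad (align 4)
size 64, align 4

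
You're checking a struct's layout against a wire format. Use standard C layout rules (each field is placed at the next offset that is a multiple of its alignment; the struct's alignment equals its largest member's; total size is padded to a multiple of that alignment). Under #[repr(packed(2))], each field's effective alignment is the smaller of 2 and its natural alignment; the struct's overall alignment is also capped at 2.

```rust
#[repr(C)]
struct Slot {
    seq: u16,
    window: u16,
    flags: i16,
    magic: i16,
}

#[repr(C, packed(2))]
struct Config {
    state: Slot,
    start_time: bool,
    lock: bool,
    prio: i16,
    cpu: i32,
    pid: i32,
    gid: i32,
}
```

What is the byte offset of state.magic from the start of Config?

6

Slot: 0..2  seq  (2B, 2-aligned); 2..4  window  (2B, 2-aligned); 4..6  flags  (2B, 2-aligned); 6..8  magic  (2B, 2-aligned); sizeof = 8, alignof = 2
0..8  state  (8B, 2-aligned)
within Slot: magic at 6
0 + 6 = 6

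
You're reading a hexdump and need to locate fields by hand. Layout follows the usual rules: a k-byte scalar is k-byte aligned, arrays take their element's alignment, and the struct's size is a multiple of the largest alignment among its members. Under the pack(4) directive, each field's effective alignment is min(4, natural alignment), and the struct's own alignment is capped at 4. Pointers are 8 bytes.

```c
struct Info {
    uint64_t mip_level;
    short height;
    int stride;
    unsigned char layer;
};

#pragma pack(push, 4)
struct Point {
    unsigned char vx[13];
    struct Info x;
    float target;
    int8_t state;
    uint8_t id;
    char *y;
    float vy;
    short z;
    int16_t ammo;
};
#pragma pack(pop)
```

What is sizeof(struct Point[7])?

448

Info: @0: mip_level [8B, align 8] → 8; @8: height [2B, align 2] → 10; +2 pad (align 4); @12: stride [4B, align 4] → 16; @16: layer [1B, align 1] → 17; +7 tail pad (align 8); size 24, align 8
@0: vx [13B, align 1] → 13
+3 pad (align 4)
@16: x [24B, align 4] → 40
@40: target [4B, align 4] → 44
@44: state [1B, align 1] → 45
@45: id [1B, align 1] → 46
+2 pad (align 4)
@48: y [8B, align 4] → 56
@56: vy [4B, align 4] → 60
@60: z [2B, align 2] → 62
@62: ammo [2B, align 2] → 64
size 64, align 4
array of 7: 7 × 64 = 448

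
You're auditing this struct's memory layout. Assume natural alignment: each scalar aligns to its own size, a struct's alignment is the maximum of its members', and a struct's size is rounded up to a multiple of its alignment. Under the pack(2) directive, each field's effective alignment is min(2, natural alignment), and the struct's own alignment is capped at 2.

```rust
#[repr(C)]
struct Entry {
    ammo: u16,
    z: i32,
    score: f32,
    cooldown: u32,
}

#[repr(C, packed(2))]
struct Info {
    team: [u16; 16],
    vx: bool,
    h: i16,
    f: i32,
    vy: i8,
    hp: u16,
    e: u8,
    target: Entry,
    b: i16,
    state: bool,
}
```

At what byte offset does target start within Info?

46

Entry: @0: ammo [2B, align 2] → 2; +2 pad (align 4); @4: z [4B, align 4] → 8; @8: score [4B, align 4] → 12; @12: cooldown [4B, align 4] → 16; size 16, align 4
@0: team [32B, align 2] → 32
@32: vx [1B, align 1] → 33
+1 pad (align 2)
@34: h [2B, align 2] → 36
@36: f [4B, align 2] → 40
@40: vy [1B, align 1] → 41
+1 pad (align 2)
@42: hp [2B, align 2] → 44
@44: e [1B, align 1] → 45
+1 pad (align 2)
@46: target [16B, align 2] → 62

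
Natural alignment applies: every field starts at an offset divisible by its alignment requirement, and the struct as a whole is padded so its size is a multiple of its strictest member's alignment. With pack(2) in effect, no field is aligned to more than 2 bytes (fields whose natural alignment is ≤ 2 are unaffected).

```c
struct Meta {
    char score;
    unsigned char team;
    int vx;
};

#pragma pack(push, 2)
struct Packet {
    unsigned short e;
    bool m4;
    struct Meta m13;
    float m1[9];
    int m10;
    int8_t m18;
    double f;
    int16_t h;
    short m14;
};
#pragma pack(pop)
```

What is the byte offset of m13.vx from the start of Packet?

Meta: score at 0 (size 1, align 1) → ends 1; team at 1 (size 1, align 1) → ends 2; pad 2 to align 4 for vx; vx at 4 (size 4, align 4) → ends 8; total 8 bytes, alignment 4
e at 0 (size 2, align 2) → ends 2
m4 at 2 (size 1, align 1) → ends 3
pad 1 to align 2 for m13
m13 at 4 (size 8, align 2) → ends 12
within Meta: vx at 4
4 + 4 = 8

8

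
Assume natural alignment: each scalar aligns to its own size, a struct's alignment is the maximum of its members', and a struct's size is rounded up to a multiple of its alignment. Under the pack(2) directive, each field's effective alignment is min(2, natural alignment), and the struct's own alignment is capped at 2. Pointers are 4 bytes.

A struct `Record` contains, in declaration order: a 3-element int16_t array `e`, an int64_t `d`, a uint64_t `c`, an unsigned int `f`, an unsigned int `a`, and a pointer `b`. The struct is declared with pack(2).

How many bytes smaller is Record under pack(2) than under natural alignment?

6

natural layout:
  e at 0 (size 6, align 2) → ends 6
  pad 2 to align 8 for d
  d at 8 (size 8, align 8) → ends 16
  c at 16 (size 8, align 8) → ends 24
  f at 24 (size 4, align 4) → ends 28
  a at 28 (size 4, align 4) → ends 32
  b at 32 (size 4, align 4) → ends 36
  tail pad 4 to reach multiple of 8
  total 40 bytes, alignment 8
packed(2) layout:
  e at 0 (size 6, align 2) → ends 6
  d at 6 (size 8, align 2) → ends 14
  c at 14 (size 8, align 2) → ends 22
  f at 22 (size 4, align 2) → ends 26
  a at 26 (size 4, align 2) → ends 30
  b at 30 (size 4, align 2) → ends 34
  total 34 bytes, alignment 2
40 − 34 = 6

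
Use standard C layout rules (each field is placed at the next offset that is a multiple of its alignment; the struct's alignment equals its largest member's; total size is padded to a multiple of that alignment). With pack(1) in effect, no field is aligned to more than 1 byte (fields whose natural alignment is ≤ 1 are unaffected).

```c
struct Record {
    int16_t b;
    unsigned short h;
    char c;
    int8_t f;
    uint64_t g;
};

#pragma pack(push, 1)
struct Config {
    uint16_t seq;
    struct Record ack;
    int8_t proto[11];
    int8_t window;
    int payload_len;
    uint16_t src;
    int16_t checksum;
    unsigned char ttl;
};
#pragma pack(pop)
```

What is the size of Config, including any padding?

39

Record: b at 0 (size 2, align 2) → ends 2; h at 2 (size 2, align 2) → ends 4; c at 4 (size 1, align 1) → ends 5; f at 5 (size 1, align 1) → ends 6; pad 2 to align 8 for g; g at 8 (size 8, align 8) → ends 16; total 16 bytes, alignment 8
seq at 0 (size 2, align 1) → ends 2
ack at 2 (size 16, align 1) → ends 18
proto at 18 (size 11, align 1) → ends 29
window at 29 (size 1, align 1) → ends 30
payload_len at 30 (size 4, align 1) → ends 34
src at 34 (size 2, align 1) → ends 36
checksum at 36 (size 2, align 1) → ends 38
ttl at 38 (size 1, align 1) → ends 39
total 39 bytes, alignment 1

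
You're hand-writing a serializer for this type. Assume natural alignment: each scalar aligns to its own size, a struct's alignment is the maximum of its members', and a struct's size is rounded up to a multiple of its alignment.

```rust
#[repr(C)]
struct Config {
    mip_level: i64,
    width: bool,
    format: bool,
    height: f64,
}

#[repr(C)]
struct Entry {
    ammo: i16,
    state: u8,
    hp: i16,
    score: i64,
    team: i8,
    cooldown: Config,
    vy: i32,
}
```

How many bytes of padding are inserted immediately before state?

Config: @0: mip_level [8B, align 8] → 8; @8: width [1B, align 1] → 9; @9: format [1B, align 1] → 10; +6 pad (align 8); @16: height [8B, align 8] → 24; size 24, align 8
@0: ammo [2B, align 2] → 2
@2: state [1B, align 1] → 3

0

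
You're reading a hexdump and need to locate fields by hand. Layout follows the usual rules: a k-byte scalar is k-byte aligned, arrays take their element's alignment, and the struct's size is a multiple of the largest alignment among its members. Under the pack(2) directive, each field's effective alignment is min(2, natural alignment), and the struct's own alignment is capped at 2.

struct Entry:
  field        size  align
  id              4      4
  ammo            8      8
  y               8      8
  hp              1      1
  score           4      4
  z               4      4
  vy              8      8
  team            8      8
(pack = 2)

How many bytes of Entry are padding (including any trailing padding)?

id at 0 (size 4, align 2) → ends 4
ammo at 4 (size 8, align 2) → ends 12
y at 12 (size 8, align 2) → ends 20
hp at 20 (size 1, align 1) → ends 21
pad 1 to align 2 for score
score at 22 (size 4, align 2) → ends 26
z at 26 (size 4, align 2) → ends 30
vy at 30 (size 8, align 2) → ends 38
team at 38 (size 8, align 2) → ends 46
total 46 bytes, alignment 2
data bytes 45, size 46 → padding 1

1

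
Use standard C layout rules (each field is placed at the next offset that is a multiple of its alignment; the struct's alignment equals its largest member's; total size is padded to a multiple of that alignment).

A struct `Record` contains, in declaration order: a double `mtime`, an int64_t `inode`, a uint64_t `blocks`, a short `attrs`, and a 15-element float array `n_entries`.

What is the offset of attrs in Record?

24

mtime at 0 (size 8, align 8) → ends 8
inode at 8 (size 8, align 8) → ends 16
blocks at 16 (size 8, align 8) → ends 24
attrs at 24 (size 2, align 2) → ends 26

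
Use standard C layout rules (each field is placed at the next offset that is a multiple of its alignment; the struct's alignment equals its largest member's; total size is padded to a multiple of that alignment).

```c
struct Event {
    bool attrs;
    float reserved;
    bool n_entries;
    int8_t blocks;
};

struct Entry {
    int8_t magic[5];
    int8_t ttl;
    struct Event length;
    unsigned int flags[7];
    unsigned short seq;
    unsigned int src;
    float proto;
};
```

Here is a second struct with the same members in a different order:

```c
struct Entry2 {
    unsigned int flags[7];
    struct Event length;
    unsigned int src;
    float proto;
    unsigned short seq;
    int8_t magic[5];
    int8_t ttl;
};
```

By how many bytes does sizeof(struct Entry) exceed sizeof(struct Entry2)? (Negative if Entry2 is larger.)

Event: attrs at 0 (size 1, align 1) → ends 1; pad 3 to align 4 for reserved; reserved at 4 (size 4, align 4) → ends 8; n_entries at 8 (size 1, align 1) → ends 9; blocks at 9 (size 1, align 1) → ends 10; tail pad 2 to reach multiple of 4; total 12 bytes, alignment 4
magic at 0 (size 5, align 1) → ends 5
ttl at 5 (size 1, align 1) → ends 6
pad 2 to align 4 for length
length at 8 (size 12, align 4) → ends 20
flags at 20 (size 28, align 4) → ends 48
seq at 48 (size 2, align 2) → ends 50
pad 2 to align 4 for src
src at 52 (size 4, align 4) → ends 56
proto at 56 (size 4, align 4) → ends 60
total 60 bytes, alignment 4
— Entry2 —
flags at 0 (size 28, align 4) → ends 28
length at 28 (size 12, align 4) → ends 40
src at 40 (size 4, align 4) → ends 44
proto at 44 (size 4, align 4) → ends 48
seq at 48 (size 2, align 2) → ends 50
magic at 50 (size 5, align 1) → ends 55
ttl at 55 (size 1, align 1) → ends 56
total 56 bytes, alignment 4
60 − 56 = 4

4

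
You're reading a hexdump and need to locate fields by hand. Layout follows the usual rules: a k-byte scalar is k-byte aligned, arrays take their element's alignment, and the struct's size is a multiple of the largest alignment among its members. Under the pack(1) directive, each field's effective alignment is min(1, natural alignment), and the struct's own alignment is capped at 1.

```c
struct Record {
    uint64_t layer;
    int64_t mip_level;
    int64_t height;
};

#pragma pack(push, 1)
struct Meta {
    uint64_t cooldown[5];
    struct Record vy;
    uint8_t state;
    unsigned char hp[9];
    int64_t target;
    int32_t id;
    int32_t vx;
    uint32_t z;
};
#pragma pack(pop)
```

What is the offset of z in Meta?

Record: layer at 0 (size 8, align 8) → ends 8; mip_level at 8 (size 8, align 8) → ends 16; height at 16 (size 8, align 8) → ends 24; total 24 bytes, alignment 8
cooldown at 0 (size 40, align 1) → ends 40
vy at 40 (size 24, align 1) → ends 64
state at 64 (size 1, align 1) → ends 65
hp at 65 (size 9, align 1) → ends 74
target at 74 (size 8, align 1) → ends 82
id at 82 (size 4, align 1) → ends 86
vx at 86 (size 4, align 1) → ends 90
z at 90 (size 4, align 1) → ends 94

90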